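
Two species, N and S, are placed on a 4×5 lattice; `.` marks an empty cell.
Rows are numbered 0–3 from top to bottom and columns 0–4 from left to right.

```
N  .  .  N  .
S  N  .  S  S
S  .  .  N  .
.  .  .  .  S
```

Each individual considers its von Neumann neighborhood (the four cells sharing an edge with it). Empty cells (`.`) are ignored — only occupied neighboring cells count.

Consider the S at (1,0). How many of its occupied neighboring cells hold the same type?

Occupied neighbors of (1,0): (0,0)=N, (2,0)=S, (1,1)=N.
Same type (S): 1 of 3.

1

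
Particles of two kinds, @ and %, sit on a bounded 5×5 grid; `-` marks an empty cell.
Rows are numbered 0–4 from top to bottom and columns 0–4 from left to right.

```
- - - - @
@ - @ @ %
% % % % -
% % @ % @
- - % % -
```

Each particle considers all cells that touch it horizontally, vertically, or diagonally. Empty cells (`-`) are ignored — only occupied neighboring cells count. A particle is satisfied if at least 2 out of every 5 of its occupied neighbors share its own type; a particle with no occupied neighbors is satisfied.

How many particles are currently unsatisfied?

5

(0,4)@ 1/2 ok
(1,0)@ 0/2 unhappy
(1,2)@ 1/4 unhappy
(1,3)@ 2/5 ok
(1,4)% 1/3 unhappy
(2,0)% 3/4 ok
(2,1)% 4/7 ok
(2,2)% 4/7 ok
(2,3)% 3/7 ok
(3,0)% 3/3 ok
(3,1)% 5/6 ok
(3,2)@ 0/7 unhappy
(3,3)% 4/6 ok
(3,4)@ 0/3 unhappy
(4,2)% 3/4 ok
(4,3)% 2/4 ok
Unsatisfied: (1,0), (1,2), (1,4), (3,2), (3,4) — 5 in total.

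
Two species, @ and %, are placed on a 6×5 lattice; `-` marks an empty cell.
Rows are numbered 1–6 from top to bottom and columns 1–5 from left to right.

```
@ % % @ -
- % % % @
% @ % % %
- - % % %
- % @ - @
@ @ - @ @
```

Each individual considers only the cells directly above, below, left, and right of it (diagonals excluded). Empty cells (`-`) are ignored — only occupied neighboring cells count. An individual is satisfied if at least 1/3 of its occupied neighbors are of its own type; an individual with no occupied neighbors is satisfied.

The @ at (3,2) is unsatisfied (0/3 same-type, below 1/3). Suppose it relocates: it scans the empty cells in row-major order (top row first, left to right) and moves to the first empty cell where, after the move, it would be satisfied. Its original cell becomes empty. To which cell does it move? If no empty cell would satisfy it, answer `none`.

Vacating (3,2). Empty cells in order:
  (1,5): 2/2 same-type → satisfied — stop here.

(1,5)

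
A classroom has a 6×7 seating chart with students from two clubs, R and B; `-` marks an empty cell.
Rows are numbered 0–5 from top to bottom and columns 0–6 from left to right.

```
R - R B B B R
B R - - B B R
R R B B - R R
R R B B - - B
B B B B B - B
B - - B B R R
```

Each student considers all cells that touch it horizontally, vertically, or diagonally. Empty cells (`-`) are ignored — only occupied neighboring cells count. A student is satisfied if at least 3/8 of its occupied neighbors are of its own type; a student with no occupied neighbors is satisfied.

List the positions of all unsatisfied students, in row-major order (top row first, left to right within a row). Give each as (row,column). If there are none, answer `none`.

(0,6), (1,0), (3,6), (4,6), (5,5)

(0,0)R 1/2 ✓
(0,2)R 1/2 ✓
(0,3)B 2/3 ✓
(0,4)B 4/4 ✓
(0,5)B 3/5 ✓
(0,6)R 1/3 ✗
(1,0)B 0/4 ✗
(1,1)R 4/6 ✓
(1,4)B 5/6 ✓
(1,5)B 3/7 ✓
(1,6)R 3/5 ✓
(2,0)R 4/5 ✓
(2,1)R 4/7 ✓
(2,2)B 3/6 ✓
(2,3)B 4/4 ✓
(2,5)R 2/5 ✓
(2,6)R 2/4 ✓
(3,0)R 3/5 ✓
(3,1)R 3/8 ✓
(3,2)B 6/8 ✓
(3,3)B 6/6 ✓
(3,6)B 1/3 ✗
(4,0)B 2/4 ✓
(4,1)B 4/6 ✓
(4,2)B 5/6 ✓
(4,3)B 6/6 ✓
(4,4)B 4/5 ✓
(4,6)B 1/3 ✗
(5,0)B 2/2 ✓
(5,3)B 4/4 ✓
(5,4)B 3/4 ✓
(5,5)R 1/4 ✗
(5,6)R 1/2 ✓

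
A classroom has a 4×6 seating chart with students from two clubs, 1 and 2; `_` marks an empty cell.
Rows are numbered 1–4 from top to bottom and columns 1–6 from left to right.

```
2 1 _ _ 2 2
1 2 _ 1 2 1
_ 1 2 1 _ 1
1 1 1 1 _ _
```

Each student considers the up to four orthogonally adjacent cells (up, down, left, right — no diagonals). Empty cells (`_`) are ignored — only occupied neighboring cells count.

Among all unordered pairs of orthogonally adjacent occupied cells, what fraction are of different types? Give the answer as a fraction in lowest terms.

Scan each occupied cell's neighbors to the right and below so each pair is counted once.
Row 1: 2(1,1)–1(1,2)≠ 2(1,1)–1(2,1)≠ 1(1,2)–2(2,2)≠ 2(1,5)–2(1,6)= 2(1,5)–2(2,5)= 2(1,6)–1(2,6)≠  → 4/6 unlike.
Row 2: 1(2,1)–2(2,2)≠ 2(2,2)–1(3,2)≠ 1(2,4)–2(2,5)≠ 1(2,4)–1(3,4)= 2(2,5)–1(2,6)≠ 1(2,6)–1(3,6)=  → 4/6 unlike.
Row 3: 1(3,2)–2(3,3)≠ 1(3,2)–1(4,2)= 2(3,3)–1(3,4)≠ 2(3,3)–1(4,3)≠ 1(3,4)–1(4,4)=  → 3/5 unlike.
Row 4: 1(4,1)–1(4,2)= 1(4,2)–1(4,3)= 1(4,3)–1(4,4)=  → 0/3 unlike.
Total adjacent occupied pairs: 20; unlike-type pairs: 11.
11/20 is already in lowest terms.

11/20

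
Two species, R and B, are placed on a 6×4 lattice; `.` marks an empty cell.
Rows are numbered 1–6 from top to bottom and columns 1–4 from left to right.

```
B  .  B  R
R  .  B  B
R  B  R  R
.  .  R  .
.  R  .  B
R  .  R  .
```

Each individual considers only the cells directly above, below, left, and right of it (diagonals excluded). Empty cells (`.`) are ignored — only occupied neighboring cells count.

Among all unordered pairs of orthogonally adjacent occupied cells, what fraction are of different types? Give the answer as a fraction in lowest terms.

7/12

Scan each occupied cell's neighbors to the right and below so each pair is counted once.
From row 1: 3 unlike of 4 pairs (running 3/4).
From row 2: 2 unlike of 4 pairs (running 5/8).
From row 3: 2 unlike of 4 pairs (running 7/12).
Total adjacent occupied pairs: 12; unlike-type pairs: 7.
7/12 is already in lowest terms.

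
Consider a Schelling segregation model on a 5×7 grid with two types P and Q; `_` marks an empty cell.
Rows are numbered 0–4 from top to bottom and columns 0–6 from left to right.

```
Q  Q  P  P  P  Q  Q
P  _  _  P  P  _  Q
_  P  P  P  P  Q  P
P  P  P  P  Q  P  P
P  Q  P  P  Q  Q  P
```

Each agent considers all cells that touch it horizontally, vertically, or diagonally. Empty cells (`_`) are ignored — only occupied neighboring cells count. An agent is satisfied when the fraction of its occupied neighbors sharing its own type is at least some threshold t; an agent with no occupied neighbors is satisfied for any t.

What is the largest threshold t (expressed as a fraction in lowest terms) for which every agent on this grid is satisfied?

(0,0)Q 1/2
(0,1)Q 1/3
(0,2)P 2/3
(0,3)P 4/4
(0,4)P 3/4
(0,5)Q 2/4
(0,6)Q 2/2
(1,0)P 1/3
(1,3)P 7/7
(1,4)P 5/7
(1,6)Q 3/4
(2,1)P 5/5
(2,2)P 6/6
(2,3)P 6/7
(2,4)P 5/7
(2,5)Q 2/7
(2,6)P 2/4
(3,0)P 3/4
(3,1)P 6/7
(3,2)P 7/8
(3,3)P 6/8
(3,4)Q 3/8
(3,5)P 4/8
(3,6)P 3/5
(4,0)P 2/3
(4,1)Q 0/5
(4,2)P 4/5
(4,3)P 3/5
(4,4)Q 2/5
(4,5)Q 2/5
(4,6)P 2/3
The smallest same-type fraction is 0/5 at (4,1), which reduces to 0/1. Any threshold above that leaves this agent unsatisfied.

0/1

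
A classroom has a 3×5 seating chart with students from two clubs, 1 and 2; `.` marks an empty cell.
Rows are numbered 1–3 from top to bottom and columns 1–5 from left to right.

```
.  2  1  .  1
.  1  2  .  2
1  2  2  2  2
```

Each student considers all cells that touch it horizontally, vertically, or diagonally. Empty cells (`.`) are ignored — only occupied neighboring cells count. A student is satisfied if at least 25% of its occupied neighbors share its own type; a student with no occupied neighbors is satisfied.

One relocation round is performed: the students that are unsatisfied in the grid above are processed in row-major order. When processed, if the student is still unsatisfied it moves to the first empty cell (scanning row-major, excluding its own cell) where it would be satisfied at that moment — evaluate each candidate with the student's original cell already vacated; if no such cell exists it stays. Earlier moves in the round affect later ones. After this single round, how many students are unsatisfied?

Initially unsatisfied (in order): (1,5).
  (1,5) → (1,1).
Resulting grid:
1 2 1 . .
. 1 2 . 2
1 2 2 2 2
All satisfied now.

0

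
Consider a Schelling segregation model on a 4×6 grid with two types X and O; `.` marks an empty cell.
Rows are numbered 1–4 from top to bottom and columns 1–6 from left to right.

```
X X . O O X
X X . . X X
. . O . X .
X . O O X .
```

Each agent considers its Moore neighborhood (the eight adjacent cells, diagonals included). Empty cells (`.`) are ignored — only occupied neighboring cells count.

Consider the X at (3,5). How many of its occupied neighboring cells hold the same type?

Occupied neighbors of (3,5): (2,5)=X, (2,6)=X, (4,4)=O, (4,5)=X.
Same type (X): 3 of 4.

3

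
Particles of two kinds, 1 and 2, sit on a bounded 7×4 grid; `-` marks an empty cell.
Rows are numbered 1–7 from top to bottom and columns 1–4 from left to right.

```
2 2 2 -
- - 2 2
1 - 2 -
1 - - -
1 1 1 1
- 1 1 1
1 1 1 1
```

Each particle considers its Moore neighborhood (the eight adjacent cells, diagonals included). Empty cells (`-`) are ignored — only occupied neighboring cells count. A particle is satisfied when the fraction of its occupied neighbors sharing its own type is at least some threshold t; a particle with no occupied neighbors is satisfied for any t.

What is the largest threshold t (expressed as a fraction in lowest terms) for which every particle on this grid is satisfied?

Row 1: (1,1)2 1/1 · (1,2)2 3/3 · (1,3)2 3/3
Row 2: (2,3)2 4/4 · (2,4)2 3/3
Row 3: (3,1)1 1/1 · (3,3)2 2/2
Row 4: (4,1)1 3/3
Row 5: (5,1)1 3/3 · (5,2)1 5/5 · (5,3)1 5/5 · (5,4)1 3/3
Row 6: (6,2)1 7/7 · (6,3)1 8/8 · (6,4)1 5/5
Row 7: (7,1)1 2/2 · (7,2)1 4/4 · (7,3)1 5/5 · (7,4)1 3/3
The smallest same-type fraction is 1/1 at (1,1), which reduces to 1/1. Any threshold above that leaves this particle unsatisfied.

1/1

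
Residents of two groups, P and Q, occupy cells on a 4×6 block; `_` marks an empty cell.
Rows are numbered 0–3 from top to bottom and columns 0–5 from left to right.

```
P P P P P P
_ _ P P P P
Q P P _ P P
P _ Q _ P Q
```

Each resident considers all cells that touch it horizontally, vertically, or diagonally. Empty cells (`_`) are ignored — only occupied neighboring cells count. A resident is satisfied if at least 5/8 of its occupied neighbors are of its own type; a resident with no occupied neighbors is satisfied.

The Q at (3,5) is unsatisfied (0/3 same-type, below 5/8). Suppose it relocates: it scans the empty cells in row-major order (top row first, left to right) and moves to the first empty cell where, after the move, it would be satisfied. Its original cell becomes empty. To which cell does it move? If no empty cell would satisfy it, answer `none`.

none

Vacating (3,5). Empty cells in order:
  (1,0): 1/4 same-type → still unsatisfied.
  (1,1): 1/7 same-type → still unsatisfied.
  (2,3): 1/7 same-type → still unsatisfied.
  (3,1): 2/5 same-type → still unsatisfied.
  (3,3): 1/4 same-type → still unsatisfied.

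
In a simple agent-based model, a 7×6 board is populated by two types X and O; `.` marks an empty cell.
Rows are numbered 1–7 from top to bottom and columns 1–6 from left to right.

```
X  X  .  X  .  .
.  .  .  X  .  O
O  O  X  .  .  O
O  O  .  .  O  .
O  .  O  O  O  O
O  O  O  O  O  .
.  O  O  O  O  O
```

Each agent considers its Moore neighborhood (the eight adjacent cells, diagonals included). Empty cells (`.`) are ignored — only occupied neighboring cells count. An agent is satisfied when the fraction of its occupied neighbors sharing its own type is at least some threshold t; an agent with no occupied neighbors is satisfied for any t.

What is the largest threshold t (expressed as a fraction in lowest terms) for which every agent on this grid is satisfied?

(1,1)X 1/1
(1,2)X 1/1
(1,4)X 1/1
(2,4)X 2/2
(2,6)O 1/1
(3,1)O 3/3
(3,2)O 3/4
(3,3)X 1/3
(3,6)O 2/2
(4,1)O 4/4
(4,2)O 5/6
(4,5)O 4/4
(5,1)O 4/4
(5,3)O 5/5
(5,4)O 6/6
(5,5)O 5/5
(5,6)O 3/3
(6,1)O 3/3
(6,2)O 6/6
(6,3)O 7/7
(6,4)O 8/8
(6,5)O 7/7
(7,2)O 4/4
(7,3)O 5/5
(7,4)O 5/5
(7,5)O 4/4
(7,6)O 2/2
The smallest same-type fraction is 1/3 at (3,3), which reduces to 1/3. Any threshold above that leaves this agent unsatisfied.

1/3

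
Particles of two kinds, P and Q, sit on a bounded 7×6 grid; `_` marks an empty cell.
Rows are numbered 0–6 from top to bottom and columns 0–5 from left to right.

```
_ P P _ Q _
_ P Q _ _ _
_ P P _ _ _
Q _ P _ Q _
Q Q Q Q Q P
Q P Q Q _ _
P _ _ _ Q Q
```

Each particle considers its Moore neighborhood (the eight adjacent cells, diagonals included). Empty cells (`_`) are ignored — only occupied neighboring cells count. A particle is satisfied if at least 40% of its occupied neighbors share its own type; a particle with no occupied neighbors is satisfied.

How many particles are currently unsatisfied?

Row 0: (0,1)P 2/3 ok · (0,2)P 2/3 ok · (0,4)Q 0/0 ok
Row 1: (1,1)P 4/5 ok · (1,2)Q 0/5 unhappy
Row 2: (2,1)P 3/5 ok · (2,2)P 3/4 ok
Row 3: (3,0)Q 2/3 ok · (3,2)P 2/5 ok · (3,4)Q 2/3 ok
Row 4: (4,0)Q 3/4 ok · (4,1)Q 5/7 ok · (4,2)Q 4/6 ok · (4,3)Q 5/6 ok · (4,4)Q 3/4 ok · (4,5)P 0/2 unhappy
Row 5: (5,0)Q 2/4 ok · (5,1)P 1/6 unhappy · (5,2)Q 4/5 ok · (5,3)Q 5/5 ok
Row 6: (6,0)P 1/2 ok · (6,4)Q 2/2 ok · (6,5)Q 1/1 ok
Unsatisfied: (1,2), (4,5), (5,1) — 3 in total.

3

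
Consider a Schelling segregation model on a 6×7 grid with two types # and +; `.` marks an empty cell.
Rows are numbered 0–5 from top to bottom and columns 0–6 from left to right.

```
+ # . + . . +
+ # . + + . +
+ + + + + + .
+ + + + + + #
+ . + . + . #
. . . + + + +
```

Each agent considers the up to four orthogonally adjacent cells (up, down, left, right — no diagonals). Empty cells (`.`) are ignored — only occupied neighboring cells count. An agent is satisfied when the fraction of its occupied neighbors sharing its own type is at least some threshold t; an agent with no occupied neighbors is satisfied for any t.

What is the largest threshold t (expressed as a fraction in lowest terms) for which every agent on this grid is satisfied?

1/3

(0,0)+ 1/2
(0,1)# 1/2
(0,3)+ 1/1
(0,6)+ 1/1
(1,0)+ 2/3
(1,1)# 1/3
(1,3)+ 3/3
(1,4)+ 2/2
(1,6)+ 1/1
(2,0)+ 3/3
(2,1)+ 3/4
(2,2)+ 3/3
(2,3)+ 4/4
(2,4)+ 4/4
(2,5)+ 2/2
(3,0)+ 3/3
(3,1)+ 3/3
(3,2)+ 4/4
(3,3)+ 3/3
(3,4)+ 4/4
(3,5)+ 2/3
(3,6)# 1/2
(4,0)+ 1/1
(4,2)+ 1/1
(4,4)+ 2/2
(4,6)# 1/2
(5,3)+ 1/1
(5,4)+ 3/3
(5,5)+ 2/2
(5,6)+ 1/2
The smallest same-type fraction is 1/3 at (1,1), which reduces to 1/3. Any threshold above that leaves this agent unsatisfied.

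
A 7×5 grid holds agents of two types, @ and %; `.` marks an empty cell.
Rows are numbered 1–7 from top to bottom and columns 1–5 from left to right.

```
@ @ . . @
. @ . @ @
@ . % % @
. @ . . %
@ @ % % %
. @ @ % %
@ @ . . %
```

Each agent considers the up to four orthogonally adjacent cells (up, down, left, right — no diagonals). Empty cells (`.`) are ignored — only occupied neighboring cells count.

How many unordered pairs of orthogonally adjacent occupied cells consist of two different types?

6

Scan each occupied cell's neighbors to the right and below so each pair is counted once.
Row 1: @(1,1)–@(1,2)= @(1,2)–@(2,2)= @(1,5)–@(2,5)=  → 0/3 unlike.
Row 2: @(2,4)–@(2,5)= @(2,4)–%(3,4)≠ @(2,5)–@(3,5)=  → 1/3 unlike.
Row 3: %(3,3)–%(3,4)= %(3,4)–@(3,5)≠ @(3,5)–%(4,5)≠  → 2/3 unlike.
Row 4: @(4,2)–@(5,2)= %(4,5)–%(5,5)=  → 0/2 unlike.
Row 5: @(5,1)–@(5,2)= @(5,2)–%(5,3)≠ @(5,2)–@(6,2)= %(5,3)–%(5,4)= %(5,3)–@(6,3)≠ %(5,4)–%(5,5)= %(5,4)–%(6,4)= %(5,5)–%(6,5)=  → 2/8 unlike.
Row 6: @(6,2)–@(6,3)= @(6,2)–@(7,2)= @(6,3)–%(6,4)≠ %(6,4)–%(6,5)= %(6,5)–%(7,5)=  → 1/5 unlike.
Row 7: @(7,1)–@(7,2)=  → 0/1 unlike.
Total adjacent occupied pairs: 25; unlike-type pairs: 6.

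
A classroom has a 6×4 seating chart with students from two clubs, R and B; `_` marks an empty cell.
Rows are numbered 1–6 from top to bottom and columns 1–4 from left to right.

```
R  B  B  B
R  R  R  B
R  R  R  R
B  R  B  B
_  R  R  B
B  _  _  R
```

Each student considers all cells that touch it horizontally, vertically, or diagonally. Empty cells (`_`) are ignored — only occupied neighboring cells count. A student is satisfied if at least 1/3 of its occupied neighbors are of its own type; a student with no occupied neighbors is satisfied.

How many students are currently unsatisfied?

4

Row 1: (1,1)R 2/3 ✓ · (1,2)B 1/5 ✗ · (1,3)B 3/5 ✓ · (1,4)B 2/3 ✓
Row 2: (2,1)R 4/5 ✓ · (2,2)R 6/8 ✓ · (2,3)R 4/8 ✓ · (2,4)B 2/5 ✓
Row 3: (3,1)R 4/5 ✓ · (3,2)R 6/8 ✓ · (3,3)R 5/8 ✓ · (3,4)R 2/5 ✓
Row 4: (4,1)B 0/4 ✗ · (4,2)R 5/7 ✓ · (4,3)B 2/8 ✗ · (4,4)B 2/5 ✓
Row 5: (5,2)R 2/5 ✓ · (5,3)R 3/6 ✓ · (5,4)B 2/4 ✓
Row 6: (6,1)B 0/1 ✗ · (6,4)R 1/2 ✓
Unsatisfied: (1,2), (4,1), (4,3), (6,1) — 4 in total.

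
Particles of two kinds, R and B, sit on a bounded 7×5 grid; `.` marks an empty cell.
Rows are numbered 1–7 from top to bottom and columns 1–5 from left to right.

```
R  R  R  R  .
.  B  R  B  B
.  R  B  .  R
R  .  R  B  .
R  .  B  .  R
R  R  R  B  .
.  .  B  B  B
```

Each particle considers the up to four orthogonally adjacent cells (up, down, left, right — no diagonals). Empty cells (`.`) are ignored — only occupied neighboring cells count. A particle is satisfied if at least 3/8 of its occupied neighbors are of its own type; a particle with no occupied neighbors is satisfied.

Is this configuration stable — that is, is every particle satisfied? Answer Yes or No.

No

(1,1)R 1/1 ✓
(1,2)R 2/3 ✓
(1,3)R 3/3 ✓
(1,4)R 1/2 ✓
(2,2)B 0/3 ✗
(2,3)R 1/4 ✗
(2,4)B 1/3 ✗
(2,5)B 1/2 ✓
(3,2)R 0/2 ✗
(3,3)B 0/3 ✗
(3,5)R 0/1 ✗
(4,1)R 1/1 ✓
(4,3)R 0/3 ✗
(4,4)B 0/1 ✗
(5,1)R 2/2 ✓
(5,3)B 0/2 ✗
(5,5)R 0/0 ✓
(6,1)R 2/2 ✓
(6,2)R 2/2 ✓
(6,3)R 1/4 ✗
(6,4)B 1/2 ✓
(7,3)B 1/2 ✓
(7,4)B 3/3 ✓
(7,5)B 1/1 ✓
For instance (2,2) has only 0/3 same-type neighbors, below 3/8.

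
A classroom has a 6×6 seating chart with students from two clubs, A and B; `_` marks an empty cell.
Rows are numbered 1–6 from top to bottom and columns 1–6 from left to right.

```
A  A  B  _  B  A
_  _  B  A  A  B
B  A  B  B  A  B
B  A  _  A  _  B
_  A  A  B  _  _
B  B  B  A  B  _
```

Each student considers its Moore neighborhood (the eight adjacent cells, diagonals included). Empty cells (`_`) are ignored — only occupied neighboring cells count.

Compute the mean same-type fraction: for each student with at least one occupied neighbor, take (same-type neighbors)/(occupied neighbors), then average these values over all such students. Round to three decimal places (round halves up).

Row 1: (1,1)A 1/1 · (1,2)A 1/3 · (1,3)B 1/3 · (1,5)B 1/4 · (1,6)A 1/3
Row 2: (2,3)B 3/6 · (2,4)A 2/7 · (2,5)A 3/7 · (2,6)B 2/5
Row 3: (3,1)B 1/3 · (3,2)A 1/5 · (3,3)B 2/6 · (3,4)B 2/6 · (3,5)A 3/7 · (3,6)B 2/4
Row 4: (4,1)B 1/4 · (4,2)A 3/6 · (4,4)A 2/5 · (4,6)B 1/2
Row 5: (5,2)A 2/6 · (5,3)A 4/7 · (5,4)B 2/5
Row 6: (6,1)B 1/2 · (6,2)B 2/4 · (6,3)B 2/5 · (6,4)A 1/4 · (6,5)B 1/2
Sum over 27 students: 1/1 + 1/3 + 1/3 + 1/4 + 1/3 + 3/6 + 2/7 + 3/7 + 2/5 + 1/3 + 1/5 + 2/6 + 2/6 + 3/7 + 2/4 + 1/4 + 3/6 + 2/5 + 1/2 + 2/6 + 4/7 + 2/5 + 1/2 + 2/4 + 2/5 + 1/4 + 1/2 = 4661/420; mean = 4661/420 ÷ 27 = 4661/11340 = 0.411022… → 0.411.

0.411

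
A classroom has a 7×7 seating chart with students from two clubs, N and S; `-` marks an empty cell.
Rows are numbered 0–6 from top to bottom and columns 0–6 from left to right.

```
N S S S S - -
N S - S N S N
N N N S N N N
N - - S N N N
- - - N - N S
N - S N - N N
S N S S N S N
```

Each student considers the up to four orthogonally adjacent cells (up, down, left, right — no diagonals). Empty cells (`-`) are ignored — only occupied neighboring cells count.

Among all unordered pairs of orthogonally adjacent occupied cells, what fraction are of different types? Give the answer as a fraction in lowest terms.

6/13

Scan each occupied cell's neighbors to the right and below so each pair is counted once.
Row 0: N(0,0)–S(0,1)≠ N(0,0)–N(1,0)= S(0,1)–S(0,2)= S(0,1)–S(1,1)= S(0,2)–S(0,3)= S(0,3)–S(0,4)= S(0,3)–S(1,3)= S(0,4)–N(1,4)≠  → 2/8 unlike.
Row 1: N(1,0)–S(1,1)≠ N(1,0)–N(2,0)= S(1,1)–N(2,1)≠ S(1,3)–N(1,4)≠ S(1,3)–S(2,3)= N(1,4)–S(1,5)≠ N(1,4)–N(2,4)= S(1,5)–N(1,6)≠ S(1,5)–N(2,5)≠ N(1,6)–N(2,6)=  → 6/10 unlike.
Row 2: N(2,0)–N(2,1)= N(2,0)–N(3,0)= N(2,1)–N(2,2)= N(2,2)–S(2,3)≠ S(2,3)–N(2,4)≠ S(2,3)–S(3,3)= N(2,4)–N(2,5)= N(2,4)–N(3,4)= N(2,5)–N(2,6)= N(2,5)–N(3,5)= N(2,6)–N(3,6)=  → 2/11 unlike.
Row 3: S(3,3)–N(3,4)≠ S(3,3)–N(4,3)≠ N(3,4)–N(3,5)= N(3,5)–N(3,6)= N(3,5)–N(4,5)= N(3,6)–S(4,6)≠  → 3/6 unlike.
Row 4: N(4,3)–N(5,3)= N(4,5)–S(4,6)≠ N(4,5)–N(5,5)= S(4,6)–N(5,6)≠  → 2/4 unlike.
Row 5: N(5,0)–S(6,0)≠ S(5,2)–N(5,3)≠ S(5,2)–S(6,2)= N(5,3)–S(6,3)≠ N(5,5)–N(5,6)= N(5,5)–S(6,5)≠ N(5,6)–N(6,6)=  → 4/7 unlike.
Row 6: S(6,0)–N(6,1)≠ N(6,1)–S(6,2)≠ S(6,2)–S(6,3)= S(6,3)–N(6,4)≠ N(6,4)–S(6,5)≠ S(6,5)–N(6,6)≠  → 5/6 unlike.
Total adjacent occupied pairs: 52; unlike-type pairs: 24.
24/52 reduces to 6/13.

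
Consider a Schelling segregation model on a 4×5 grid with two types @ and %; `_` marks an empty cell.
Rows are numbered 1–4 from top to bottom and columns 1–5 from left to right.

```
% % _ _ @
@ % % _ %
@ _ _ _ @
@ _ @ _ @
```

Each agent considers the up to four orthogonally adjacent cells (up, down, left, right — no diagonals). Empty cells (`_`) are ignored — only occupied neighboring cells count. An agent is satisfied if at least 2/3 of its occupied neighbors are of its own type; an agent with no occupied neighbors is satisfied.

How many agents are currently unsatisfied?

5

Row 1: (1,1)% 1/2 not · (1,2)% 2/2 satisfied · (1,5)@ 0/1 not
Row 2: (2,1)@ 1/3 not · (2,2)% 2/3 satisfied · (2,3)% 1/1 satisfied · (2,5)% 0/2 not
Row 3: (3,1)@ 2/2 satisfied · (3,5)@ 1/2 not
Row 4: (4,1)@ 1/1 satisfied · (4,3)@ 0/0 satisfied · (4,5)@ 1/1 satisfied
Unsatisfied: (1,1), (1,5), (2,1), (2,5), (3,5) — 5 in total.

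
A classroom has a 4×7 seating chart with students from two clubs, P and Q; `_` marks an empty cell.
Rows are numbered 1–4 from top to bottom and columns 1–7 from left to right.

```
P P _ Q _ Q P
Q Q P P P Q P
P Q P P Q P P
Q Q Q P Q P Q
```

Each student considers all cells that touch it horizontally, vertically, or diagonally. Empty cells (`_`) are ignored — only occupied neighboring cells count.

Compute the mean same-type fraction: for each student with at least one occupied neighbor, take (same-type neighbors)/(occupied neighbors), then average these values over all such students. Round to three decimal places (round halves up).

0.401

Row 1: (1,1)P 1/3 · (1,2)P 2/4 · (1,4)Q 0/3 · (1,6)Q 1/4 · (1,7)P 1/3
Row 2: (2,1)Q 2/5 · (2,2)Q 2/7 · (2,3)P 4/7 · (2,4)P 4/6 · (2,5)P 3/7 · (2,6)Q 2/7 · (2,7)P 3/5
Row 3: (3,1)P 0/5 · (3,2)Q 5/8 · (3,3)P 4/8 · (3,4)P 5/8 · (3,5)Q 2/8 · (3,6)P 4/8 · (3,7)P 3/5
Row 4: (4,1)Q 2/3 · (4,2)Q 3/5 · (4,3)Q 2/5 · (4,4)P 2/5 · (4,5)Q 1/5 · (4,6)P 2/5 · (4,7)Q 0/3
Sum over 26 students: 1/3 + 2/4 + 0/3 + 1/4 + 1/3 + 2/5 + 2/7 + 4/7 + 4/6 + 3/7 + 2/7 + 3/5 + 0/5 + 5/8 + 4/8 + 5/8 + 2/8 + 4/8 + 3/5 + 2/3 + 3/5 + 2/5 + 2/5 + 1/5 + 2/5 + 0/3 = 1459/140; mean = 1459/140 ÷ 26 = 1459/3640 = 0.400824… → 0.401.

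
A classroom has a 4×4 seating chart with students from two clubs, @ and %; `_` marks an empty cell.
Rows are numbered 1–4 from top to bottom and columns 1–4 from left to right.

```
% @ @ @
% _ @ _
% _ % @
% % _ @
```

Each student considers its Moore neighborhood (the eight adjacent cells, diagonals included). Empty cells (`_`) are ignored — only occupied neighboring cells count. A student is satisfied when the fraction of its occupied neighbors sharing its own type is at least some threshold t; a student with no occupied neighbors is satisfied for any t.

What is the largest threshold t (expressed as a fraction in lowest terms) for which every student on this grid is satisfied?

(1,1)% 1/2
(1,2)@ 2/4
(1,3)@ 3/3
(1,4)@ 2/2
(2,1)% 2/3
(2,3)@ 4/5
(3,1)% 3/3
(3,3)% 1/4
(3,4)@ 2/3
(4,1)% 2/2
(4,2)% 3/3
(4,4)@ 1/2
The smallest same-type fraction is 1/4 at (3,3), which reduces to 1/4. Any threshold above that leaves this student unsatisfied.

1/4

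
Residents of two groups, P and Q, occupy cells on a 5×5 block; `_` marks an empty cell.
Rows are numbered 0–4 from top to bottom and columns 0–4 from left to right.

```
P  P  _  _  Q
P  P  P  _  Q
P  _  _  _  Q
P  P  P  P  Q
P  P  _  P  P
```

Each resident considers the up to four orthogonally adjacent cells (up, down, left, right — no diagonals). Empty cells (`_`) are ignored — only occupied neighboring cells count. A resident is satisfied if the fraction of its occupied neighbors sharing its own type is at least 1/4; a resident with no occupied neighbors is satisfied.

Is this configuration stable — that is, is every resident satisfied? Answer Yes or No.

Yes

(0,0)P 2/2 ✓
(0,1)P 2/2 ✓
(0,4)Q 1/1 ✓
(1,0)P 3/3 ✓
(1,1)P 3/3 ✓
(1,2)P 1/1 ✓
(1,4)Q 2/2 ✓
(2,0)P 2/2 ✓
(2,4)Q 2/2 ✓
(3,0)P 3/3 ✓
(3,1)P 3/3 ✓
(3,2)P 2/2 ✓
(3,3)P 2/3 ✓
(3,4)Q 1/3 ✓
(4,0)P 2/2 ✓
(4,1)P 2/2 ✓
(4,3)P 2/2 ✓
(4,4)P 1/2 ✓
All meet the threshold, so the configuration is stable.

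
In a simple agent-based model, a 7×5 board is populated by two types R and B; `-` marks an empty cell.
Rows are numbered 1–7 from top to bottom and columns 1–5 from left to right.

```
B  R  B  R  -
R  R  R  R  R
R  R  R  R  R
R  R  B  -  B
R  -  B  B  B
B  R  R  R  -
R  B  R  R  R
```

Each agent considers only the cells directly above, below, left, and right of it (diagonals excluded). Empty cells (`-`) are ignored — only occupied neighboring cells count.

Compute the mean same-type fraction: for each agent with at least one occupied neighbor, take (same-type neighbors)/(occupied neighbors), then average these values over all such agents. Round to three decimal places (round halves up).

Row 1: (1,1)B 0/2 · (1,2)R 1/3 · (1,3)B 0/3 · (1,4)R 1/2
Row 2: (2,1)R 2/3 · (2,2)R 4/4 · (2,3)R 3/4 · (2,4)R 4/4 · (2,5)R 2/2
Row 3: (3,1)R 3/3 · (3,2)R 4/4 · (3,3)R 3/4 · (3,4)R 3/3 · (3,5)R 2/3
Row 4: (4,1)R 3/3 · (4,2)R 2/3 · (4,3)B 1/3 · (4,5)B 1/2
Row 5: (5,1)R 1/2 · (5,3)B 2/3 · (5,4)B 2/3 · (5,5)B 2/2
Row 6: (6,1)B 0/3 · (6,2)R 1/3 · (6,3)R 3/4 · (6,4)R 2/3
Row 7: (7,1)R 0/2 · (7,2)B 0/3 · (7,3)R 2/3 · (7,4)R 3/3 · (7,5)R 1/1
Sum over 31 agents: 0/2 + 1/3 + 0/3 + 1/2 + 2/3 + 4/4 + 3/4 + 4/4 + 2/2 + 3/3 + 4/4 + 3/4 + 3/3 + 2/3 + 3/3 + 2/3 + 1/3 + 1/2 + 1/2 + 2/3 + 2/3 + 2/2 + 0/3 + 1/3 + 3/4 + 2/3 + 0/2 + 0/3 + 2/3 + 3/3 + 1/1 = 233/12; mean = 233/12 ÷ 31 = 233/372 = 0.626344… → 0.626.

0.626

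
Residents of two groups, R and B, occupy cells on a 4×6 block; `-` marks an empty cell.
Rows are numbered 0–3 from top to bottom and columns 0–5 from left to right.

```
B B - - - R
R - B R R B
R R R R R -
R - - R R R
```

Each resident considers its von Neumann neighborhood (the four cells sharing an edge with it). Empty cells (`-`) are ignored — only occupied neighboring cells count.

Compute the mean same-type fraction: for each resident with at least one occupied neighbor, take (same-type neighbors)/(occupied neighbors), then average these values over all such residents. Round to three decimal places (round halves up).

0.706

Row 0: (0,0)B 1/2 · (0,1)B 1/1 · (0,5)R 0/1
Row 1: (1,0)R 1/2 · (1,2)B 0/2 · (1,3)R 2/3 · (1,4)R 2/3 · (1,5)B 0/2
Row 2: (2,0)R 3/3 · (2,1)R 2/2 · (2,2)R 2/3 · (2,3)R 4/4 · (2,4)R 3/3
Row 3: (3,0)R 1/1 · (3,3)R 2/2 · (3,4)R 3/3 · (3,5)R 1/1
Sum over 17 residents: 1/2 + 1/1 + 0/1 + 1/2 + 0/2 + 2/3 + 2/3 + 0/2 + 3/3 + 2/2 + 2/3 + 4/4 + 3/3 + 1/1 + 2/2 + 3/3 + 1/1 = 12; mean = 12 ÷ 17 = 12/17 = 0.705882… → 0.706.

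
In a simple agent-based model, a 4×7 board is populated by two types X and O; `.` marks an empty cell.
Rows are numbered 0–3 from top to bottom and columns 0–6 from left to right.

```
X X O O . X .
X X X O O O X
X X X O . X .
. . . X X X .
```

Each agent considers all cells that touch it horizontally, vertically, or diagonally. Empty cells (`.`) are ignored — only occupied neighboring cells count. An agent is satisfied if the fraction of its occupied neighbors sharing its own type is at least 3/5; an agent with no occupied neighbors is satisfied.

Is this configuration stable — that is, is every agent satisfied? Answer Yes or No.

No

(0,0)X 3/3 ok
(0,1)X 4/5 ok
(0,2)O 2/5 unhappy
(0,3)O 3/4 ok
(0,5)X 1/3 unhappy
(1,0)X 5/5 ok
(1,1)X 7/8 ok
(1,2)X 4/8 unhappy
(1,3)O 4/6 ok
(1,4)O 4/6 ok
(1,5)O 1/4 unhappy
(1,6)X 2/3 ok
(2,0)X 3/3 ok
(2,1)X 5/5 ok
(2,2)X 4/6 ok
(2,3)O 2/6 unhappy
(2,5)X 3/5 ok
(3,3)X 2/3 ok
(3,4)X 3/4 ok
(3,5)X 2/2 ok
For instance (0,2) has only 2/5 same-type neighbors, below 3/5.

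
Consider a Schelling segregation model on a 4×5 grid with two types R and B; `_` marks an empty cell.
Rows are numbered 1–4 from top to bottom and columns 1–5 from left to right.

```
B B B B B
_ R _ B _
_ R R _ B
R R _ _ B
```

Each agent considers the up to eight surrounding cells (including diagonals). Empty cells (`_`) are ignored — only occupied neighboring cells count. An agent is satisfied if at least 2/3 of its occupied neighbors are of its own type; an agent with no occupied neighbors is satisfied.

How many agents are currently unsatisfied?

Row 1: (1,1)B 1/2 ✗ · (1,2)B 2/3 ✓ · (1,3)B 3/4 ✓ · (1,4)B 3/3 ✓ · (1,5)B 2/2 ✓
Row 2: (2,2)R 2/5 ✗ · (2,4)B 4/5 ✓
Row 3: (3,2)R 4/4 ✓ · (3,3)R 3/4 ✓ · (3,5)B 2/2 ✓
Row 4: (4,1)R 2/2 ✓ · (4,2)R 3/3 ✓ · (4,5)B 1/1 ✓
Unsatisfied: (1,1), (2,2) — 2 in total.

2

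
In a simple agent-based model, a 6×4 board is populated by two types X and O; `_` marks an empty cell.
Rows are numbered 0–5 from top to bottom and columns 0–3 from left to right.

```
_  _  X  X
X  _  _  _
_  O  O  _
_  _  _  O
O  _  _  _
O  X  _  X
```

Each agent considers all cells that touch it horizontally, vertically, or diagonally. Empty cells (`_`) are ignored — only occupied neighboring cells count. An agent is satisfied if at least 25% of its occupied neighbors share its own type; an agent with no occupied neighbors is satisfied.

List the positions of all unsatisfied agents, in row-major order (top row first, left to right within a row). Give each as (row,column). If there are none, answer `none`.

(0,2)X 1/1 ✓
(0,3)X 1/1 ✓
(1,0)X 0/1 ✗
(2,1)O 1/2 ✓
(2,2)O 2/2 ✓
(3,3)O 1/1 ✓
(4,0)O 1/2 ✓
(5,0)O 1/2 ✓
(5,1)X 0/2 ✗
(5,3)X 0/0 ✓

(1,0), (5,1)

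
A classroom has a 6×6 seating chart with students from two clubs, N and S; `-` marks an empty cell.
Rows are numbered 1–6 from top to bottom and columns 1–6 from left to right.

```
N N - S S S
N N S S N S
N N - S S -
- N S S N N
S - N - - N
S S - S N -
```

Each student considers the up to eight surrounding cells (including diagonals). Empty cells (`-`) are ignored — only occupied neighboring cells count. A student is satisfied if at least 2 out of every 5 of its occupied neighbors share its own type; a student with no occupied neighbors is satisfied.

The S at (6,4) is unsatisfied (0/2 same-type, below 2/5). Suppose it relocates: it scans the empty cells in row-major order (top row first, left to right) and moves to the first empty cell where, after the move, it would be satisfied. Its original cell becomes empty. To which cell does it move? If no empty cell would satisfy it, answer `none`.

Vacating (6,4). Empty cells in order:
  (1,3): 3/5 same-type → satisfied — stop here.

(1,3)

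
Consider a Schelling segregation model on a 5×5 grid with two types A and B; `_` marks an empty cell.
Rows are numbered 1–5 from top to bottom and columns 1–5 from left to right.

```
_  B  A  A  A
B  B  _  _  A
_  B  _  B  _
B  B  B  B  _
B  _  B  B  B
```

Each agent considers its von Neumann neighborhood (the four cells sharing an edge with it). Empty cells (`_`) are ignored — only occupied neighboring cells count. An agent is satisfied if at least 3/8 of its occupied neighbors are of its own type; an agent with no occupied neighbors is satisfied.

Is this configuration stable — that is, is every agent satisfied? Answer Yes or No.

Yes

Row 1: (1,2)B 1/2 satisfied · (1,3)A 1/2 satisfied · (1,4)A 2/2 satisfied · (1,5)A 2/2 satisfied
Row 2: (2,1)B 1/1 satisfied · (2,2)B 3/3 satisfied · (2,5)A 1/1 satisfied
Row 3: (3,2)B 2/2 satisfied · (3,4)B 1/1 satisfied
Row 4: (4,1)B 2/2 satisfied · (4,2)B 3/3 satisfied · (4,3)B 3/3 satisfied · (4,4)B 3/3 satisfied
Row 5: (5,1)B 1/1 satisfied · (5,3)B 2/2 satisfied · (5,4)B 3/3 satisfied · (5,5)B 1/1 satisfied
All meet the threshold, so the configuration is stable.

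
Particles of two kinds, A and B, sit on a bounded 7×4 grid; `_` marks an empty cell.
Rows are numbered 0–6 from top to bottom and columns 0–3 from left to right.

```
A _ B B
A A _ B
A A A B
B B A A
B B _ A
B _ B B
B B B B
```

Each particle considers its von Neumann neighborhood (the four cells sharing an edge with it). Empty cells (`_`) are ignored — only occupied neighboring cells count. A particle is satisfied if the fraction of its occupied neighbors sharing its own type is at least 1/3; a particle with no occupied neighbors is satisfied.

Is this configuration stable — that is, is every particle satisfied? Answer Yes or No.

Yes

Row 0: (0,0)A 1/1 satisfied · (0,2)B 1/1 satisfied · (0,3)B 2/2 satisfied
Row 1: (1,0)A 3/3 satisfied · (1,1)A 2/2 satisfied · (1,3)B 2/2 satisfied
Row 2: (2,0)A 2/3 satisfied · (2,1)A 3/4 satisfied · (2,2)A 2/3 satisfied · (2,3)B 1/3 satisfied
Row 3: (3,0)B 2/3 satisfied · (3,1)B 2/4 satisfied · (3,2)A 2/3 satisfied · (3,3)A 2/3 satisfied
Row 4: (4,0)B 3/3 satisfied · (4,1)B 2/2 satisfied · (4,3)A 1/2 satisfied
Row 5: (5,0)B 2/2 satisfied · (5,2)B 2/2 satisfied · (5,3)B 2/3 satisfied
Row 6: (6,0)B 2/2 satisfied · (6,1)B 2/2 satisfied · (6,2)B 3/3 satisfied · (6,3)B 2/2 satisfied
All meet the threshold, so the configuration is stable.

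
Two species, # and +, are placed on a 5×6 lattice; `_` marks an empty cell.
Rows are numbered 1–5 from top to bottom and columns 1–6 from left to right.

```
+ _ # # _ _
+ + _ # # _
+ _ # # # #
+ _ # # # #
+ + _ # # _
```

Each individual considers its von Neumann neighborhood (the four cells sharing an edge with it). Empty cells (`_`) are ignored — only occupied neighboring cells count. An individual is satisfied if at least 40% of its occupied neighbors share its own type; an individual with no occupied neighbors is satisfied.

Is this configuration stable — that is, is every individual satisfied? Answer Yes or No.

Yes

(1,1)+ 1/1 satisfied
(1,3)# 1/1 satisfied
(1,4)# 2/2 satisfied
(2,1)+ 3/3 satisfied
(2,2)+ 1/1 satisfied
(2,4)# 3/3 satisfied
(2,5)# 2/2 satisfied
(3,1)+ 2/2 satisfied
(3,3)# 2/2 satisfied
(3,4)# 4/4 satisfied
(3,5)# 4/4 satisfied
(3,6)# 2/2 satisfied
(4,1)+ 2/2 satisfied
(4,3)# 2/2 satisfied
(4,4)# 4/4 satisfied
(4,5)# 4/4 satisfied
(4,6)# 2/2 satisfied
(5,1)+ 2/2 satisfied
(5,2)+ 1/1 satisfied
(5,4)# 2/2 satisfied
(5,5)# 2/2 satisfied
All meet the threshold, so the configuration is stable.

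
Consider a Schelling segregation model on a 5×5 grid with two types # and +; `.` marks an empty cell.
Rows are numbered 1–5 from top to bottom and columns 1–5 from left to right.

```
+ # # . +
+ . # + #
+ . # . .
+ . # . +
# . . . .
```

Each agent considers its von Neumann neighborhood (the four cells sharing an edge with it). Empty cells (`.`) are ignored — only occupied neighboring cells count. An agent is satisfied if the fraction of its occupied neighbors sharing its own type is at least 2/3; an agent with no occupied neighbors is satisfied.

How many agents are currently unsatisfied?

7

(1,1)+ 1/2 not
(1,2)# 1/2 not
(1,3)# 2/2 satisfied
(1,5)+ 0/1 not
(2,1)+ 2/2 satisfied
(2,3)# 2/3 satisfied
(2,4)+ 0/2 not
(2,5)# 0/2 not
(3,1)+ 2/2 satisfied
(3,3)# 2/2 satisfied
(4,1)+ 1/2 not
(4,3)# 1/1 satisfied
(4,5)+ 0/0 satisfied
(5,1)# 0/1 not
Unsatisfied: (1,1), (1,2), (1,5), (2,4), (2,5), (4,1), (5,1) — 7 in total.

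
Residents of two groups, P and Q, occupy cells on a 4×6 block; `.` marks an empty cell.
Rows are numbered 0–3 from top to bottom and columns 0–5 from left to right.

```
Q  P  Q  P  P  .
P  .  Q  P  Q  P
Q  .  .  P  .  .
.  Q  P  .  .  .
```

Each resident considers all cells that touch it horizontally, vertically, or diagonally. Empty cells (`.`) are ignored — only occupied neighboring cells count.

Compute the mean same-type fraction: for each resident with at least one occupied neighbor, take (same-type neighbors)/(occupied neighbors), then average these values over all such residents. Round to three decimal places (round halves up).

(0,0)Q 0/2
(0,1)P 1/4
(0,2)Q 1/4
(0,3)P 2/5
(0,4)P 3/4
(1,0)P 1/3
(1,2)Q 1/5
(1,3)P 3/6
(1,4)Q 0/5
(1,5)P 1/2
(2,0)Q 1/2
(2,3)P 2/4
(3,1)Q 1/2
(3,2)P 1/2
Sum over 14 residents: 0/2 + 1/4 + 1/4 + 2/5 + 3/4 + 1/3 + 1/5 + 3/6 + 0/5 + 1/2 + 1/2 + 2/4 + 1/2 + 1/2 = 311/60; mean = 311/60 ÷ 14 = 311/840 = 0.370238… → 0.370.

0.370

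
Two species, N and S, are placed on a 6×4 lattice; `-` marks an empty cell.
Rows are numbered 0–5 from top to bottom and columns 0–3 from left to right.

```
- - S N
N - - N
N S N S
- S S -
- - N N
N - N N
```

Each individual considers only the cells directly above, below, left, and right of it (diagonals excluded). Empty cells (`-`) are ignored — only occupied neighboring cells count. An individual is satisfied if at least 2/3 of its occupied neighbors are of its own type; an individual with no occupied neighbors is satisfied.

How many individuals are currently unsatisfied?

8

Row 0: (0,2)S 0/1 unhappy · (0,3)N 1/2 unhappy
Row 1: (1,0)N 1/1 ok · (1,3)N 1/2 unhappy
Row 2: (2,0)N 1/2 unhappy · (2,1)S 1/3 unhappy · (2,2)N 0/3 unhappy · (2,3)S 0/2 unhappy
Row 3: (3,1)S 2/2 ok · (3,2)S 1/3 unhappy
Row 4: (4,2)N 2/3 ok · (4,3)N 2/2 ok
Row 5: (5,0)N 0/0 ok · (5,2)N 2/2 ok · (5,3)N 2/2 ok
Unsatisfied: (0,2), (0,3), (1,3), (2,0), (2,1), (2,2), (2,3), (3,2) — 8 in total.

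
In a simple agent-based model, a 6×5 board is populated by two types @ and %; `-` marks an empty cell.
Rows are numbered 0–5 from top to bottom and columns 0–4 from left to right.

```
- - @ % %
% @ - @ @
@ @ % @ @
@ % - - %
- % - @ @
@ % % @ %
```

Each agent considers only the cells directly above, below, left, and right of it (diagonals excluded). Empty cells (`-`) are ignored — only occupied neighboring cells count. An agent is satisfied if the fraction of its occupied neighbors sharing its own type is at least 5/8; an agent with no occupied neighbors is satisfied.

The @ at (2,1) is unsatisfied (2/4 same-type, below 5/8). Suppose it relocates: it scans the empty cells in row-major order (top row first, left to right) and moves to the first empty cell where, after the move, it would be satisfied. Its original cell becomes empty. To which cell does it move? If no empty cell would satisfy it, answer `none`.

Vacating (2,1). Empty cells in order:
  (0,0): 0/1 same-type → still unsatisfied.
  (0,1): 2/2 same-type → satisfied — stop here.

(0,1)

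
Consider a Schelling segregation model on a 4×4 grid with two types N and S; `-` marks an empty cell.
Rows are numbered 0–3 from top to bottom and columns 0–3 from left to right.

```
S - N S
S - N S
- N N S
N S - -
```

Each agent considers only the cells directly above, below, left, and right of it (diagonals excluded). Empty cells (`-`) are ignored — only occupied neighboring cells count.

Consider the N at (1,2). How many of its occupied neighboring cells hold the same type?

Occupied neighbors of (1,2): (0,2)=N, (2,2)=N, (1,3)=S.
Same type (N): 2 of 3.

2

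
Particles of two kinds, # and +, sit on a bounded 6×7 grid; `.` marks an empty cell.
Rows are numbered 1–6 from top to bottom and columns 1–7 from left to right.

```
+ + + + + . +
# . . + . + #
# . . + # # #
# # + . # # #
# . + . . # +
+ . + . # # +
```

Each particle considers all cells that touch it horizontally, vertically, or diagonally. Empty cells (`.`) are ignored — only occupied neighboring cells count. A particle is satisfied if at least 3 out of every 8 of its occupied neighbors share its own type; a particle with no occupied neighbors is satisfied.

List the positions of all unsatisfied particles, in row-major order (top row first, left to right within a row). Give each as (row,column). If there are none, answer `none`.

Row 1: (1,1)+ 1/2 satisfied · (1,2)+ 2/3 satisfied · (1,3)+ 3/3 satisfied · (1,4)+ 3/3 satisfied · (1,5)+ 3/3 satisfied · (1,7)+ 1/2 satisfied
Row 2: (2,1)# 1/3 not · (2,4)+ 4/5 satisfied · (2,6)+ 2/6 not · (2,7)# 2/4 satisfied
Row 3: (3,1)# 3/3 satisfied · (3,4)+ 2/4 satisfied · (3,5)# 3/6 satisfied · (3,6)# 6/7 satisfied · (3,7)# 4/5 satisfied
Row 4: (4,1)# 3/3 satisfied · (4,2)# 3/5 satisfied · (4,3)+ 2/3 satisfied · (4,5)# 4/5 satisfied · (4,6)# 6/7 satisfied · (4,7)# 4/5 satisfied
Row 5: (5,1)# 2/3 satisfied · (5,3)+ 2/3 satisfied · (5,6)# 5/7 satisfied · (5,7)+ 1/5 not
Row 6: (6,1)+ 0/1 not · (6,3)+ 1/1 satisfied · (6,5)# 2/2 satisfied · (6,6)# 2/4 satisfied · (6,7)+ 1/3 not

(2,1), (2,6), (5,7), (6,1), (6,7)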